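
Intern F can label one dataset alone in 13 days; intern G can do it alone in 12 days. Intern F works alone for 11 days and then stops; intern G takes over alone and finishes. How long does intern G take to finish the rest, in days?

24/13 days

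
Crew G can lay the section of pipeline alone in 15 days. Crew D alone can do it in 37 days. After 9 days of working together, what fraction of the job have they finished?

156/185

Combined rate: 1/15 + 1/37 = (37 + 15)/555 = 52/555 per day.
In 9 days they complete 9·52/555 = 156/185 of the job.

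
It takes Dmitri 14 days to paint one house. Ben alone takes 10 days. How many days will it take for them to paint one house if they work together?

35/6 days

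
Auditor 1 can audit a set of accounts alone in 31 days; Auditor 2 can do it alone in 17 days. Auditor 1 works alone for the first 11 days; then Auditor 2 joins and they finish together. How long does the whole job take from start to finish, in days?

In 11 days Auditor 1 does 11/31 of the job, leaving 20/31.
Auditor 1 and Auditor 2 together work at 48/527 per day, so finishing takes 20/31 ÷ 48/527 = 85/12 days.
Total time = 11 + 85/12 = 217/12 days.

217/12 days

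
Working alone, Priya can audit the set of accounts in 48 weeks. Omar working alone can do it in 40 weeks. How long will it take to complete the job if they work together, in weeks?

240/11 weeks

Combined rate: 1/48 + 1/40 = (5 + 6)/240 = 11/240 per week.
Time = 1 ÷ (11/240) = 240/11 weeks.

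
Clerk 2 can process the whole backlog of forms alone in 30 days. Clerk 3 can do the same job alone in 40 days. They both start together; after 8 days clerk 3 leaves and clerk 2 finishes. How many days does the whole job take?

In the first 8 days the combined rate is 7/120, so 7/15 of the job is done, leaving 8/15.
After clerk 3 leaves the rate is 1/30 per day; the remaining 8/15 takes 16 days.
Total = 8 + 16 = 24 days.

24 days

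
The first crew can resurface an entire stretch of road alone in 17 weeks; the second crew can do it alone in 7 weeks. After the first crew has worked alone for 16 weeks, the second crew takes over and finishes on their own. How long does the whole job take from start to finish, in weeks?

279/17 weeks

In 16 weeks the first crew does 16/17 of the job, leaving 1/17.
The second crew works at 1/7 per week, so finishing takes 1/17 ÷ 1/7 = 7/17 weeks.
Total time = 16 + 7/17 = 279/17 weeks.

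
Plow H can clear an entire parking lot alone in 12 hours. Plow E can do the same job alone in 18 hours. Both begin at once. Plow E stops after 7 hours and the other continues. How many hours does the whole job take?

22/3 hours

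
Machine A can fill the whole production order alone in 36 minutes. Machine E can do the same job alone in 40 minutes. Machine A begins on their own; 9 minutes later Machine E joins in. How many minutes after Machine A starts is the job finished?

441/19 minutes

In the first 9 minutes Machine A alone does 9/36 = 1/4 of the job, leaving 3/4.
Once everyone is working, combined rate: 1/36 + 1/40 = (10 + 9)/360 = 19/360 per minute.
Remaining 3/4 at 19/360 per minute takes 270/19 minutes.
Total from the start = 9 + 270/19 = 441/19 minutes.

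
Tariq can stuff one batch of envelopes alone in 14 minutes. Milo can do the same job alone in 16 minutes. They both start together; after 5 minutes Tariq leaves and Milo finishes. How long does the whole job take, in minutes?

72/7 minutes

In the first 5 minutes the combined rate is 15/112, so 75/112 of the job is done, leaving 37/112.
After Tariq leaves the rate is 1/16 per minute; the remaining 37/112 takes 37/7 minutes.
Total = 5 + 37/7 = 72/7 minutes.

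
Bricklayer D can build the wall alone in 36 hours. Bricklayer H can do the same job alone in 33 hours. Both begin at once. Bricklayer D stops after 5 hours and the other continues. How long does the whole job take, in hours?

In the first 5 hours the combined rate is 23/396, so 115/396 of the job is done, leaving 281/396.
After Bricklayer D leaves the rate is 1/33 per hour; the remaining 281/396 takes 281/12 hours.
Total = 5 + 281/12 = 341/12 hours.

341/12 hours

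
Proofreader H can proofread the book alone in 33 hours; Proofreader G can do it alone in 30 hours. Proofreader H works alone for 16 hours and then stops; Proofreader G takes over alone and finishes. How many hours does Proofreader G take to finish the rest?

In 16 hours Proofreader H does 16/33 of the job, leaving 17/33.
Proofreader G works at 1/30 per hour, so finishing takes 17/33 ÷ 1/30 = 170/11 hours.

170/11 hours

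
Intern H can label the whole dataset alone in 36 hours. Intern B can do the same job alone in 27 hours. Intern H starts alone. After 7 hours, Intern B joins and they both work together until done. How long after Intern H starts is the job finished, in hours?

In the first 7 hours Intern H alone does 7/36 of the job, leaving 29/36.
Once everyone is working, combined rate: 1/36 + 1/27 = (3 + 4)/108 = 7/108 per hour.
Remaining 29/36 at 7/108 per hour takes 87/7 hours.
Total from the start = 7 + 87/7 = 136/7 hours.

136/7 hours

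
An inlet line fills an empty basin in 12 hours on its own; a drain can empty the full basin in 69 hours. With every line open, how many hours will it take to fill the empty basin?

276/19 hours

Net rate = 1/12 − 1/69 = (23 − 4)/276 = 19/276 per hour.
Filling time = 1 ÷ (19/276) = 276/19 hours.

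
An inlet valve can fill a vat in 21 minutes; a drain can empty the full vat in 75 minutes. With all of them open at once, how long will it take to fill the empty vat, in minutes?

175/6 minutes

Net rate = 1/21 − 1/75 = (25 − 7)/525 = 18/525 = 6/175 per minute.
Filling time = 1 ÷ (6/175) = 175/6 minutes.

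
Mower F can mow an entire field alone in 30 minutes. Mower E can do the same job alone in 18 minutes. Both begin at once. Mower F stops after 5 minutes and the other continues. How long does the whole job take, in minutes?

In the first 5 minutes the combined rate is 4/45, so 4/9 of the job is done, leaving 5/9.
After Mower F leaves the rate is 1/18 per minute; the remaining 5/9 takes 10 minutes.
Total = 5 + 10 = 15 minutes.

15 minutes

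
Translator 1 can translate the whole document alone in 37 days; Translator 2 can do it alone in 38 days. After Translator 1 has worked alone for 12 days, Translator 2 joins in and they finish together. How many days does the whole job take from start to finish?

74/3 days

In 12 days Translator 1 does 12/37 of the job, leaving 25/37.
Translator 1 and Translator 2 together work at 75/1406 per day, so finishing takes 25/37 ÷ 75/1406 = 38/3 days.
Total time = 12 + 38/3 = 74/3 days.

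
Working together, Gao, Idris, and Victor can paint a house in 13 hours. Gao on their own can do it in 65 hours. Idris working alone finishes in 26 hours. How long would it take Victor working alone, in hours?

Combined rate is 1/13 per hour.
Known contribution: 1/65 + 1/26 = (2 + 5)/130 = 7/130 per hour.
So Victor's rate is 1/13 − 7/130 = 3/130, meaning 130/3 hours alone.

130/3 hours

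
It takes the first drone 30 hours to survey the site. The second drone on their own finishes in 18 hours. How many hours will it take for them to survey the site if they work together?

45/4 hours

With two workers the combined time is the product over the sum: 30·18/(30+18) = 540/48 = 45/4 hours.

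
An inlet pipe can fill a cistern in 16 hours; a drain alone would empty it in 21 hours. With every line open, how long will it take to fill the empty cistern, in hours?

Net rate = 1/16 − 1/21 = (21 − 16)/336 = 5/336 per hour.
Filling time = 1 ÷ (5/336) = 336/5 hours.

336/5 hours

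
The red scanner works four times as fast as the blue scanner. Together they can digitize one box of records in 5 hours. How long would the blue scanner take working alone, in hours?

Let the blue scanner's rate be r; then the red scanner's rate is 4r, so together (4 + 1)r = 5r = 1/5.
Thus r = 1/25 per hour.
The blue scanner alone: 25 hours; the red scanner alone: 25/4 hours.

25 hours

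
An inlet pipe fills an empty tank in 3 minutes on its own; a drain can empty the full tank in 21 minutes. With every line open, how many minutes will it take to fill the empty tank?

Net rate = 1/3 − 1/21 = (7 − 1)/21 = 6/21 = 2/7 per minute.
Filling time = 1 ÷ (2/7) = 7/2 minutes.

7/2 minutes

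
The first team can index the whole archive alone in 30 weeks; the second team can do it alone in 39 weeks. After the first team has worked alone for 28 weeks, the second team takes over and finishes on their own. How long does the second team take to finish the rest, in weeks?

13/5 weeks

In 28 weeks the first team does 28/30 = 14/15 of the job, leaving 1/15.
The second team works at 1/39 per week, so finishing takes 1/15 ÷ 1/39 = 13/5 weeks.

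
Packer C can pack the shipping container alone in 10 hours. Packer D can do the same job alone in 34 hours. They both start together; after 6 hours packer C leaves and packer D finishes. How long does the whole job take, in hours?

68/5 hours

In the first 6 hours the combined rate is 11/85, so 66/85 of the job is done, leaving 19/85.
After packer C leaves the rate is 1/34 per hour; the remaining 19/85 takes 38/5 hours.
Total = 6 + 38/5 = 68/5 hours.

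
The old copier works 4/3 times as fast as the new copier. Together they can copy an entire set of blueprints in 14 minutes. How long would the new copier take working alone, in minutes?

Let the new copier's rate be r; then the old copier's rate is (4/3)r, so together (4/3 + 1)r = (7/3)r = 1/14.
Thus r = 3/98 per minute.
The new copier alone: 98/3 minutes; the old copier alone: 49/2 minutes.

98/3 minutes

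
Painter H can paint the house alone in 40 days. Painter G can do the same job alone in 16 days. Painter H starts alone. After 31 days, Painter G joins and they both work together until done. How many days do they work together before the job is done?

In the first 31 days Painter H alone does 31/40 of the job, leaving 9/40.
Once everyone is working, combined rate: 1/40 + 1/16 = (2 + 5)/80 = 7/80 per day.
Remaining 9/40 at 7/80 per day takes 18/7 days.

18/7 days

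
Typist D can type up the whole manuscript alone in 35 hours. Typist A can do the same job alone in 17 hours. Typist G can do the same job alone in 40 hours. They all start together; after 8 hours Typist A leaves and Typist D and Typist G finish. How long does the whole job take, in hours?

In the first 8 hours the combined rate is 107/952, so 107/119 of the job is done, leaving 12/119.
After Typist A leaves the rate is 3/56 per hour; the remaining 12/119 takes 32/17 hours.
Total = 8 + 32/17 = 168/17 hours.

168/17 hours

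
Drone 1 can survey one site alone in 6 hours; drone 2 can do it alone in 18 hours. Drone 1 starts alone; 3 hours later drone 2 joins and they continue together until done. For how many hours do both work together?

In 3 hours drone 1 does 3/6 = 1/2 of the job, leaving 1/2.
Drone 1 and drone 2 together work at 2/9 per hour, so finishing takes 1/2 ÷ 2/9 = 9/4 hours.

9/4 hours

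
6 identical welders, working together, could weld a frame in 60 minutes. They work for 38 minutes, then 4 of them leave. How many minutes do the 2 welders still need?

66 minutes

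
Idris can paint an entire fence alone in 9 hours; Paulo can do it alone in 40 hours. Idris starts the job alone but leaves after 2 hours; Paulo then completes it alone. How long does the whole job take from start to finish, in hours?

298/9 hours

In 2 hours Idris does 2/9 of the job, leaving 7/9.
Paulo works at 1/40 per hour, so finishing takes 7/9 ÷ 1/40 = 280/9 hours.
Total time = 2 + 280/9 = 298/9 hours.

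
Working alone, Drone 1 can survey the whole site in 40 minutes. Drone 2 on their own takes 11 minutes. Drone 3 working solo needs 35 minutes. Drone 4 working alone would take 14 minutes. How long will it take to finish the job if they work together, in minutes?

88/19 minutes

Combined rate: 1/40 + 1/11 + 1/35 + 1/14 = (77 + 280 + 88 + 220)/3080 = 665/3080 = 19/88 per minute.
Time = 1 ÷ (19/88) = 88/19 minutes.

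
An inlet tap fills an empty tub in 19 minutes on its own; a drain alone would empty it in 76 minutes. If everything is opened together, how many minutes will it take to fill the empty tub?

Net rate = 1/19 − 1/76 = (4 − 1)/76 = 3/76 per minute.
Filling time = 1 ÷ (3/76) = 76/3 minutes.

76/3 minutes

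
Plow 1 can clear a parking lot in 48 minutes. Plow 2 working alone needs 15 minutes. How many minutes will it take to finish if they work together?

Combined rate: 1/48 + 1/15 = (5 + 16)/240 = 21/240 = 7/80 per minute.
Time = 1 ÷ (7/80) = 80/7 minutes.

80/7 minutes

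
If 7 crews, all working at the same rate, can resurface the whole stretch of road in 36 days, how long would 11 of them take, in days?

252/11 days

Total work is 7·36 = 252 crew-days.
With 11 crews: 252/11 days.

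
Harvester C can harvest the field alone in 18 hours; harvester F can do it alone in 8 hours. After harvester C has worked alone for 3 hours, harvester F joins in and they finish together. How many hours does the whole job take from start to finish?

In 3 hours harvester C does 3/18 = 1/6 of the job, leaving 5/6.
Harvester C and harvester F together work at 13/72 per hour, so finishing takes 5/6 ÷ 13/72 = 60/13 hours.
Total time = 3 + 60/13 = 99/13 hours.

99/13 hours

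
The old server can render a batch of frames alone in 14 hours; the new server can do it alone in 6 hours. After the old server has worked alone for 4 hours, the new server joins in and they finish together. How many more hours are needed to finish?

3 hours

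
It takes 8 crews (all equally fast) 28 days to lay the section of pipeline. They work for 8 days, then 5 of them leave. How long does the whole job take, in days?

184/3 days

One crew does 1/224 of the job per day.
After 8 days with 8 crews, 2/7 is done (5/7 left).
With 3 crews the rate is 3/224, so the rest takes 5/7 ÷ 3/224 = 160/3 days.
Total = 8 + 160/3 = 184/3 days.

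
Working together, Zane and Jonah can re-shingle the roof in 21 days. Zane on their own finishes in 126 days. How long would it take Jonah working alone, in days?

Combined rate is 1/21 per day.
Known contribution: 1/126 per day.
So Jonah's rate is 1/21 − 1/126 = 5/126, meaning 126/5 days alone.

126/5 days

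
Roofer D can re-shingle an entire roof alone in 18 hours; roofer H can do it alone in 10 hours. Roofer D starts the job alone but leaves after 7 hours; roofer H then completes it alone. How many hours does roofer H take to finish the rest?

In 7 hours roofer D does 7/18 of the job, leaving 11/18.
Roofer H works at 1/10 per hour, so finishing takes 11/18 ÷ 1/10 = 55/9 hours.

55/9 hours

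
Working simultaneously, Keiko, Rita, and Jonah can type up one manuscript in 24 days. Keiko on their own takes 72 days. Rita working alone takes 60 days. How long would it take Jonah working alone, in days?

90 days

Combined rate is 1/24 per day.
Known contribution: 1/72 + 1/60 = (5 + 6)/360 = 11/360 per day.
So Jonah's rate is 1/24 − 11/360 = 1/90, meaning 90 days alone.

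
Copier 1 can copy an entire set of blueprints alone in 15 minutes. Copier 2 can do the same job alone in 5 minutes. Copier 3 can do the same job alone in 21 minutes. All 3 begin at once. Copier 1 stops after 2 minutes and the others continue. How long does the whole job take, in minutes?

7/2 minutes

In the first 2 minutes the combined rate is 11/35, so 22/35 of the job is done, leaving 13/35.
After Copier 1 leaves the rate is 26/105 per minute; the remaining 13/35 takes 3/2 minutes.
Total = 2 + 3/2 = 7/2 minutes.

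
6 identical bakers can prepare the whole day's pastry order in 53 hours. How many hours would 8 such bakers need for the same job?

Total work is 6·53 = 318 baker-hours.
With 8 bakers: 318/8 = 159/4 hours.

159/4 hours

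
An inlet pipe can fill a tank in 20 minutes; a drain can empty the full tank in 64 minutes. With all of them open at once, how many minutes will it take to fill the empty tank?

Net rate = 1/20 − 1/64 = (16 − 5)/320 = 11/320 per minute.
Filling time = 1 ÷ (11/320) = 320/11 minutes.

320/11 minutes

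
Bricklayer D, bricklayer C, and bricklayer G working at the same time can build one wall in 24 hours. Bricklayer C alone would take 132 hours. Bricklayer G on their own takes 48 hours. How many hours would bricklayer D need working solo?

528/7 hours

Combined rate is 1/24 per hour.
Known contribution: 1/132 + 1/48 = (4 + 11)/528 = 15/528 = 5/176 per hour.
So bricklayer D's rate is 1/24 − 5/176 = 7/528, meaning 528/7 hours alone.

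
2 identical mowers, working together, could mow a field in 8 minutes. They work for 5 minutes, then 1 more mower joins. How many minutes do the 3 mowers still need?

2 minutes

One mower does 1/16 of the job per minute.
After 5 minutes with 2 mowers, 5/8 is done (3/8 left).
With 3 mowers the rate is 3/16, so the rest takes 3/8 ÷ 3/16 = 2 minutes.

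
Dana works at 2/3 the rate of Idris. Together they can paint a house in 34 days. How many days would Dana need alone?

85 days

Let Idris's rate be r; then Dana's rate is (2/3)r, so together (2/3 + 1)r = (5/3)r = 1/34.
Thus r = 3/170 per day.
Idris alone: 170/3 days; Dana alone: 85 days.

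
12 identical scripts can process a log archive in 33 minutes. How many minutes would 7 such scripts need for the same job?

396/7 minutes

Total work is 12·33 = 396 script-minutes.
With 7 scripts: 396/7 minutes.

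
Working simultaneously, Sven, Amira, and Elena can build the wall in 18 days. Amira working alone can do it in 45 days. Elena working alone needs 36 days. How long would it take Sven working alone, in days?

180 days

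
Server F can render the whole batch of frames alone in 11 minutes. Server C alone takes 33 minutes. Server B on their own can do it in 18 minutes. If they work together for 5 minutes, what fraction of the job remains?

Combined rate: 1/11 + 1/33 + 1/18 = (18 + 6 + 11)/198 = 35/198 per minute.
In 5 minutes they complete 5·35/198 = 175/198 of the job.
So 23/198 remains.

23/198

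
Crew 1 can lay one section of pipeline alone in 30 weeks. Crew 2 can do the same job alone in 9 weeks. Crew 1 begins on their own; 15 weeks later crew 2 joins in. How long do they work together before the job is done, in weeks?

In the first 15 weeks crew 1 alone does 15/30 = 1/2 of the job, leaving 1/2.
Once everyone is working, combined rate: 1/30 + 1/9 = (3 + 10)/90 = 13/90 per week.
Remaining 1/2 at 13/90 per week takes 45/13 weeks.

45/13 weeks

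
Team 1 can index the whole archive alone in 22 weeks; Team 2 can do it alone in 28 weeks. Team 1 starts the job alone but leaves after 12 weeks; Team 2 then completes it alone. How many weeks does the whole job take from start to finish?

In 12 weeks Team 1 does 12/22 = 6/11 of the job, leaving 5/11.
Team 2 works at 1/28 per week, so finishing takes 5/11 ÷ 1/28 = 140/11 weeks.
Total time = 12 + 140/11 = 272/11 weeks.

272/11 weeks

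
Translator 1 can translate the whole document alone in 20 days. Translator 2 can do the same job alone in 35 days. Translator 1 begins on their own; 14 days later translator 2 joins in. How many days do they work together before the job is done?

42/11 days

In the first 14 days translator 1 alone does 14/20 = 7/10 of the job, leaving 3/10.
Once everyone is working, combined rate: 1/20 + 1/35 = (7 + 4)/140 = 11/140 per day.
Remaining 3/10 at 11/140 per day takes 42/11 days.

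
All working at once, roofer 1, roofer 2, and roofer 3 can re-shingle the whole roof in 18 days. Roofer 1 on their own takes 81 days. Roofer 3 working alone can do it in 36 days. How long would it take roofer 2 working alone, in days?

324/5 days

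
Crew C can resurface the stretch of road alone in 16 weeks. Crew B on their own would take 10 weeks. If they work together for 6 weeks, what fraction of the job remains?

1/40

Combined rate: 1/16 + 1/10 = (5 + 8)/80 = 13/80 per week.
In 6 weeks they complete 6·13/80 = 39/40 of the job.
So 1/40 remains.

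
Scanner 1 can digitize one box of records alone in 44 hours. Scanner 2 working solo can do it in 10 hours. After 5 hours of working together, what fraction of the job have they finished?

27/44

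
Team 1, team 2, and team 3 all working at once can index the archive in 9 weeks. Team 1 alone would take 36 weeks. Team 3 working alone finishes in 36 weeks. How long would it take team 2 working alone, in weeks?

18 weeks

Combined rate is 1/9 per week.
Known contribution: 1/36 + 1/36 = (1 + 1)/36 = 2/36 = 1/18 per week.
So team 2's rate is 1/9 − 1/18 = 1/18, meaning 18 weeks alone.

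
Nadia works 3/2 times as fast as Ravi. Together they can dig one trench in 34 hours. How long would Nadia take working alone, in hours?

170/3 hours

Let Ravi's rate be r; then Nadia's rate is (3/2)r, so together (3/2 + 1)r = (5/2)r = 1/34.
Thus r = 1/85 per hour.
Ravi alone: 85 hours; Nadia alone: 170/3 hours.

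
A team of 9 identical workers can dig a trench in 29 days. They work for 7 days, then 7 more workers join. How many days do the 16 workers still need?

99/8 days

One worker does 1/261 of the job per day.
After 7 days with 9 workers, 7/29 is done (22/29 left).
With 16 workers the rate is 16/261, so the rest takes 22/29 ÷ 16/261 = 99/8 days.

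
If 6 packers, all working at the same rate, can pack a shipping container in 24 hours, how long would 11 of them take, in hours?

Total work is 6·24 = 144 packer-hours.
With 11 packers: 144/11 hours.

144/11 hours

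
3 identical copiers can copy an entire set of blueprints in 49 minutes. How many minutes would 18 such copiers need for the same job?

Total work is 3·49 = 147 copier-minutes.
With 18 copiers: 147/18 = 49/6 minutes.

49/6 minutes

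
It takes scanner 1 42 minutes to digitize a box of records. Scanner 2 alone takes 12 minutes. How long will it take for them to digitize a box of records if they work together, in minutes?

28/3 minutes

With two workers the combined time is the product over the sum: 42·12/(42+12) = 504/54 = 28/3 minutes.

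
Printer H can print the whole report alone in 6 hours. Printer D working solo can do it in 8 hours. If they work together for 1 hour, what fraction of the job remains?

17/24

Combined rate: 1/6 + 1/8 = (4 + 3)/24 = 7/24 per hour.
In 1 hour they complete 1·7/24 = 7/24 of the job.
So 17/24 remains.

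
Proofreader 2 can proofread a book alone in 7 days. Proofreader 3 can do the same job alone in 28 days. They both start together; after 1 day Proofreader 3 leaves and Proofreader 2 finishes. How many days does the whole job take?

27/4 days

In the first 1 day the combined rate is 5/28, so 5/28 of the job is done, leaving 23/28.
After Proofreader 3 leaves the rate is 1/7 per day; the remaining 23/28 takes 23/4 days.
Total = 1 + 23/4 = 27/4 days.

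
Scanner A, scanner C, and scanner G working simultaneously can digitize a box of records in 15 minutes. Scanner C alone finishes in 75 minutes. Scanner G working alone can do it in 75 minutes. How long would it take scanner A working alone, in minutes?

25 minutes

Combined rate is 1/15 per minute.
Known contribution: 1/75 + 1/75 = (1 + 1)/75 = 2/75 per minute.
So scanner A's rate is 1/15 − 2/75 = 1/25, meaning 25 minutes alone.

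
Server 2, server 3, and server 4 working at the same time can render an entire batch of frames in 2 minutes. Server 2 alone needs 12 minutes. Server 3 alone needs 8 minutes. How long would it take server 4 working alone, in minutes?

24/7 minutes

Combined rate is 1/2 per minute.
Known contribution: 1/12 + 1/8 = (2 + 3)/24 = 5/24 per minute.
So server 4's rate is 1/2 − 5/24 = 7/24, meaning 24/7 minutes alone.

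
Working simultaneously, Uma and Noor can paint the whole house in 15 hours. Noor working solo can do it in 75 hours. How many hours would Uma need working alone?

75/4 hours

Combined rate is 1/15 per hour.
Known contribution: 1/75 per hour.
So Uma's rate is 1/15 − 1/75 = 4/75, meaning 75/4 hours alone.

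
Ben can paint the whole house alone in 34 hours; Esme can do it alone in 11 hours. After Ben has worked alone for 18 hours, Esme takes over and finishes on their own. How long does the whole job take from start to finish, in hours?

In 18 hours Ben does 18/34 = 9/17 of the job, leaving 8/17.
Esme works at 1/11 per hour, so finishing takes 8/17 ÷ 1/11 = 88/17 hours.
Total time = 18 + 88/17 = 394/17 hours.

394/17 hours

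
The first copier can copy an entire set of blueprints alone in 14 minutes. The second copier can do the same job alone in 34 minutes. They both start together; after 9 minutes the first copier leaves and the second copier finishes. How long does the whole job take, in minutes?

In the first 9 minutes the combined rate is 12/119, so 108/119 of the job is done, leaving 11/119.
After the first copier leaves the rate is 1/34 per minute; the remaining 11/119 takes 22/7 minutes.
Total = 9 + 22/7 = 85/7 minutes.

85/7 minutes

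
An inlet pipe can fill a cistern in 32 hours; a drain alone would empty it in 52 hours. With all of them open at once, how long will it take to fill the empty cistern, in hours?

Net rate = 1/32 − 1/52 = (13 − 8)/416 = 5/416 per hour.
Filling time = 1 ÷ (5/416) = 416/5 hours.

416/5 hours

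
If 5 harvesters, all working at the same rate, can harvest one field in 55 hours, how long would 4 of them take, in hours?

Total work is 5·55 = 275 harvester-hours.
With 4 harvesters: 275/4 hours.

275/4 hours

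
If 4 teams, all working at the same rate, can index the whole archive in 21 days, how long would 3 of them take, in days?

Total work is 4·21 = 84 team-days.
With 3 teams: 84/3 = 28 days.

28 days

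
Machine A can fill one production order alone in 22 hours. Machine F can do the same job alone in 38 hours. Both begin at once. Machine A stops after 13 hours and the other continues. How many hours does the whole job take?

In the first 13 hours the combined rate is 15/209, so 195/209 of the job is done, leaving 14/209.
After Machine A leaves the rate is 1/38 per hour; the remaining 14/209 takes 28/11 hours.
Total = 13 + 28/11 = 171/11 hours.

171/11 hours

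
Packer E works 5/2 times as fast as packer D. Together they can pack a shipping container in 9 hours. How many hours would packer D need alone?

Let packer D's rate be r; then packer E's rate is (5/2)r, so together (5/2 + 1)r = (7/2)r = 1/9.
Thus r = 2/63 per hour.
Packer D alone: 63/2 hours; packer E alone: 63/5 hours.

63/2 hours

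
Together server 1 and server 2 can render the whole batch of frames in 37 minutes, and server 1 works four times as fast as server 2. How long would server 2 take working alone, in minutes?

185 minutes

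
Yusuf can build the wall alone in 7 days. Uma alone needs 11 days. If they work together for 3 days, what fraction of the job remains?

23/77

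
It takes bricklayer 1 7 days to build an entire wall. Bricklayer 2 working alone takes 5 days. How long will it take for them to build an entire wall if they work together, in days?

35/12 days

With two workers the combined time is the product over the sum: 7·5/(7+5) = 35/12 days.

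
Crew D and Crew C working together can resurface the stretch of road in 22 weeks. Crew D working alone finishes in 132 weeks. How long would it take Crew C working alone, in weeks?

Combined rate is 1/22 per week.
Known contribution: 1/132 per week.
So Crew C's rate is 1/22 − 1/132 = 5/132, meaning 132/5 weeks alone.

132/5 weeks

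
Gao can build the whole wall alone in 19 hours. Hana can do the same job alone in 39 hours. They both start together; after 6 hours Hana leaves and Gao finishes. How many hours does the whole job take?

209/13 hours

In the first 6 hours the combined rate is 58/741, so 116/247 of the job is done, leaving 131/247.
After Hana leaves the rate is 1/19 per hour; the remaining 131/247 takes 131/13 hours.
Total = 6 + 131/13 = 209/13 hours.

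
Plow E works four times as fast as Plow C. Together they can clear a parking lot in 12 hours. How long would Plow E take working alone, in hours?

Let Plow C's rate be r; then Plow E's rate is 4r, so together (4 + 1)r = 5r = 1/12.
Thus r = 1/60 per hour.
Plow C alone: 60 hours; Plow E alone: 15 hours.

15 hours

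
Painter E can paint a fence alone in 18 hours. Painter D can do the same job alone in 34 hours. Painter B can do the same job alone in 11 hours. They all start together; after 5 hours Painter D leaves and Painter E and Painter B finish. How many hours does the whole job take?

In the first 5 hours the combined rate is 296/1683, so 1480/1683 of the job is done, leaving 203/1683.
After Painter D leaves the rate is 29/198 per hour; the remaining 203/1683 takes 14/17 hours.
Total = 5 + 14/17 = 99/17 hours.

99/17 hours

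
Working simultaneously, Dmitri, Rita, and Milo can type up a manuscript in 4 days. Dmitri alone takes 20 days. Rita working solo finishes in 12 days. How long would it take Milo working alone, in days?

60/7 days

Combined rate is 1/4 per day.
Known contribution: 1/20 + 1/12 = (3 + 5)/60 = 8/60 = 2/15 per day.
So Milo's rate is 1/4 − 2/15 = 7/60, meaning 60/7 days alone.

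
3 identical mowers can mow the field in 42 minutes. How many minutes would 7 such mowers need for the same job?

Total work is 3·42 = 126 mower-minutes.
With 7 mowers: 126/7 = 18 minutes.

18 minutes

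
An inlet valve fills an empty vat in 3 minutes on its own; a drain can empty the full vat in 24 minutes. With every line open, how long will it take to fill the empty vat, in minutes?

Net rate = 1/3 − 1/24 = (8 − 1)/24 = 7/24 per minute.
Filling time = 1 ÷ (7/24) = 24/7 minutes.

24/7 minutes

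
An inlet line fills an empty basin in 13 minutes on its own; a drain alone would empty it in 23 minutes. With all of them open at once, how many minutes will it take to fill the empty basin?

Net rate = 1/13 − 1/23 = (23 − 13)/299 = 10/299 per minute.
Filling time = 1 ÷ (10/299) = 299/10 minutes.

299/10 minutes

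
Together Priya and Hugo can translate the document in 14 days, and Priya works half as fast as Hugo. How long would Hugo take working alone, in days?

21 days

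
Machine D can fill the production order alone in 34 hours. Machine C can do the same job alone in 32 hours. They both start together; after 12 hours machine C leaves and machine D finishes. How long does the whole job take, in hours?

85/4 hours

In the first 12 hours the combined rate is 33/544, so 99/136 of the job is done, leaving 37/136.
After machine C leaves the rate is 1/34 per hour; the remaining 37/136 takes 37/4 hours.
Total = 12 + 37/4 = 85/4 hours.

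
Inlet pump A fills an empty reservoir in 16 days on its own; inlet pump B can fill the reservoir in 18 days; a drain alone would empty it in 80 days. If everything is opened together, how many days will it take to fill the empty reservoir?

180/19 days

Net rate = 1/16 + 1/18 − 1/80 = (45 + 40 − 9)/720 = 76/720 = 19/180 per day.
Filling time = 1 ÷ (19/180) = 180/19 days.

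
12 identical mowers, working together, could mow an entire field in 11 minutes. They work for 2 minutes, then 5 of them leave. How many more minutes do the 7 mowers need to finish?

108/7 minutes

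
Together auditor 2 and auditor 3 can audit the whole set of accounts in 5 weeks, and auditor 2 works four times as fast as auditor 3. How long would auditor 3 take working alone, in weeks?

25 weeks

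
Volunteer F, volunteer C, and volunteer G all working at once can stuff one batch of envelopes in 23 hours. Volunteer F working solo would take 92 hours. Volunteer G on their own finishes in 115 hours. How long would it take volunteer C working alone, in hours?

460/11 hours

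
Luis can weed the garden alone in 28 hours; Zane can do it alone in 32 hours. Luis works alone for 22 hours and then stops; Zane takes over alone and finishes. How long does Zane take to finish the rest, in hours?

In 22 hours Luis does 22/28 = 11/14 of the job, leaving 3/14.
Zane works at 1/32 per hour, so finishing takes 3/14 ÷ 1/32 = 48/7 hours.

48/7 hours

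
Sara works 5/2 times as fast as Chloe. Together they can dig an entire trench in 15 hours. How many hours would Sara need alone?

21 hours

Let Chloe's rate be r; then Sara's rate is (5/2)r, so together (5/2 + 1)r = (7/2)r = 1/15.
Thus r = 2/105 per hour.
Chloe alone: 105/2 hours; Sara alone: 21 hours.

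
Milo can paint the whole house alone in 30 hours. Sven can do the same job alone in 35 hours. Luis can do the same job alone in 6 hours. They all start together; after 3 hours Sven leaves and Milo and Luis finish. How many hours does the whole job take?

In the first 3 hours the combined rate is 8/35, so 24/35 of the job is done, leaving 11/35.
After Sven leaves the rate is 1/5 per hour; the remaining 11/35 takes 11/7 hours.
Total = 3 + 11/7 = 32/7 hours.

32/7 hours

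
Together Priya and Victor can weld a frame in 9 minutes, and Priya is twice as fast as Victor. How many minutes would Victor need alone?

Let Victor's rate be r; then Priya's rate is 2r, so together (2 + 1)r = 3r = 1/9.
Thus r = 1/27 per minute.
Victor alone: 27 minutes; Priya alone: 27/2 minutes.

27 minutes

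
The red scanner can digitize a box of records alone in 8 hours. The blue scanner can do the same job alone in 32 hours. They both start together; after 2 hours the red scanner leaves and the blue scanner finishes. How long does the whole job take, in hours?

24 hours

In the first 2 hours the combined rate is 5/32, so 5/16 of the job is done, leaving 11/16.
After the red scanner leaves the rate is 1/32 per hour; the remaining 11/16 takes 22 hours.
Total = 2 + 22 = 24 hours.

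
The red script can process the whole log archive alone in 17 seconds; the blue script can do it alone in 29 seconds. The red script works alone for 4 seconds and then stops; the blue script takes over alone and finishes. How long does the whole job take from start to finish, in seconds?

445/17 seconds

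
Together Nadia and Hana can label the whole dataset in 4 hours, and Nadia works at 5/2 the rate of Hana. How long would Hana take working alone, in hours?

14 hours

Let Hana's rate be r; then Nadia's rate is (5/2)r, so together (5/2 + 1)r = (7/2)r = 1/4.
Thus r = 1/14 per hour.
Hana alone: 14 hours; Nadia alone: 28/5 hours.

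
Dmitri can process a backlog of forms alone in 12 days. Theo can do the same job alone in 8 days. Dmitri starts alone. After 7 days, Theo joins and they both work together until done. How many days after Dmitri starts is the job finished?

In the first 7 days Dmitri alone does 7/12 of the job, leaving 5/12.
Once everyone is working, combined rate: 1/12 + 1/8 = (2 + 3)/24 = 5/24 per day.
Remaining 5/12 at 5/24 per day takes 2 days.
Total from the start = 7 + 2 = 9 days.

9 days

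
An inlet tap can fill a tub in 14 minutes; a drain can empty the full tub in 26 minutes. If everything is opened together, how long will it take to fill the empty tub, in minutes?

Net rate = 1/14 − 1/26 = (13 − 7)/182 = 6/182 = 3/91 per minute.
Filling time = 1 ÷ (3/91) = 91/3 minutes.

91/3 minutes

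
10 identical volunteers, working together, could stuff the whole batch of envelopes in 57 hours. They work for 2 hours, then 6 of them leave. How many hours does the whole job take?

One volunteer does 1/570 of the job per hour.
After 2 hours with 10 volunteers, 2/57 is done (55/57 left).
With 4 volunteers the rate is 4/570 = 2/285, so the rest takes 55/57 ÷ 2/285 = 275/2 hours.
Total = 2 + 275/2 = 279/2 hours.

279/2 hours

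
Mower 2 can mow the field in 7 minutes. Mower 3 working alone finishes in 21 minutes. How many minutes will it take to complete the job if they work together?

With two workers the combined time is the product over the sum: 7·21/(7+21) = 147/28 = 21/4 minutes.

21/4 minutes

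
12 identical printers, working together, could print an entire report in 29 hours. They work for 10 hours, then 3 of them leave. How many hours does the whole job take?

106/3 hours

One printer does 1/348 of the job per hour.
After 10 hours with 12 printers, 10/29 is done (19/29 left).
With 9 printers the rate is 9/348 = 3/116, so the rest takes 19/29 ÷ 3/116 = 76/3 hours.
Total = 10 + 76/3 = 106/3 hours.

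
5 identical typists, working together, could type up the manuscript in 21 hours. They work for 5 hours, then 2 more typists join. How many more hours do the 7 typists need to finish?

80/7 hours

One typist does 1/105 of the job per hour.
After 5 hours with 5 typists, 5/21 is done (16/21 left).
With 7 typists the rate is 7/105 = 1/15, so the rest takes 16/21 ÷ 1/15 = 80/7 hours.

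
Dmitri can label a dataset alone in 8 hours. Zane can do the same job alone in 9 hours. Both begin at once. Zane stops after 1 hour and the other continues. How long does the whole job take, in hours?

In the first 1 hour the combined rate is 17/72, so 17/72 of the job is done, leaving 55/72.
After Zane leaves the rate is 1/8 per hour; the remaining 55/72 takes 55/9 hours.
Total = 1 + 55/9 = 64/9 hours.

64/9 hours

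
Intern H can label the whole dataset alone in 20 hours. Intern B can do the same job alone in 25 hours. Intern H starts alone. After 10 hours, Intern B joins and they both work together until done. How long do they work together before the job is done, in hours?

In the first 10 hours Intern H alone does 10/20 = 1/2 of the job, leaving 1/2.
Once everyone is working, combined rate: 1/20 + 1/25 = (5 + 4)/100 = 9/100 per hour.
Remaining 1/2 at 9/100 per hour takes 50/9 hours.

50/9 hours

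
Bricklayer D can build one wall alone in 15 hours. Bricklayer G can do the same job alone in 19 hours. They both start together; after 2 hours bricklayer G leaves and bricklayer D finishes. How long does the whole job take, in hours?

255/19 hours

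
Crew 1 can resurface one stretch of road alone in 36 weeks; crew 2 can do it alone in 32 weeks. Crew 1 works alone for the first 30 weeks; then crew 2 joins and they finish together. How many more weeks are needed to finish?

48/17 weeks

In 30 weeks crew 1 does 30/36 = 5/6 of the job, leaving 1/6.
Crew 1 and crew 2 together work at 17/288 per week, so finishing takes 1/6 ÷ 17/288 = 48/17 weeks.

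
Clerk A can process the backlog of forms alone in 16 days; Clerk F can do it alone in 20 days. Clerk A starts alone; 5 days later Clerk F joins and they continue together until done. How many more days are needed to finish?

In 5 days Clerk A does 5/16 of the job, leaving 11/16.
Clerk A and Clerk F together work at 9/80 per day, so finishing takes 11/16 ÷ 9/80 = 55/9 days.

55/9 days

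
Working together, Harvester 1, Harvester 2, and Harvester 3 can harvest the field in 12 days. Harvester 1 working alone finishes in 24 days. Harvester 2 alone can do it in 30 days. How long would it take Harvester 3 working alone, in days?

120 days

Combined rate is 1/12 per day.
Known contribution: 1/24 + 1/30 = (5 + 4)/120 = 9/120 = 3/40 per day.
So Harvester 3's rate is 1/12 − 3/40 = 1/120, meaning 120 days alone.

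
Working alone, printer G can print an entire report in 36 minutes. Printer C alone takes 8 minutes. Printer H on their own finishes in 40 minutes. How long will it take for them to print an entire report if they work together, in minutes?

45/8 minutes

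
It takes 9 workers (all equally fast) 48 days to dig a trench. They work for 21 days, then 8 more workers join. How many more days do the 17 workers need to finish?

243/17 days

One worker does 1/432 of the job per day.
After 21 days with 9 workers, 7/16 is done (9/16 left).
With 17 workers the rate is 17/432, so the rest takes 9/16 ÷ 17/432 = 243/17 days.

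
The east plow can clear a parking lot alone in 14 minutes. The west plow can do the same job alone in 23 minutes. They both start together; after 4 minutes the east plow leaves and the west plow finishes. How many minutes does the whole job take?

115/7 minutes

In the first 4 minutes the combined rate is 37/322, so 74/161 of the job is done, leaving 87/161.
After the east plow leaves the rate is 1/23 per minute; the remaining 87/161 takes 87/7 minutes.
Total = 4 + 87/7 = 115/7 minutes.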